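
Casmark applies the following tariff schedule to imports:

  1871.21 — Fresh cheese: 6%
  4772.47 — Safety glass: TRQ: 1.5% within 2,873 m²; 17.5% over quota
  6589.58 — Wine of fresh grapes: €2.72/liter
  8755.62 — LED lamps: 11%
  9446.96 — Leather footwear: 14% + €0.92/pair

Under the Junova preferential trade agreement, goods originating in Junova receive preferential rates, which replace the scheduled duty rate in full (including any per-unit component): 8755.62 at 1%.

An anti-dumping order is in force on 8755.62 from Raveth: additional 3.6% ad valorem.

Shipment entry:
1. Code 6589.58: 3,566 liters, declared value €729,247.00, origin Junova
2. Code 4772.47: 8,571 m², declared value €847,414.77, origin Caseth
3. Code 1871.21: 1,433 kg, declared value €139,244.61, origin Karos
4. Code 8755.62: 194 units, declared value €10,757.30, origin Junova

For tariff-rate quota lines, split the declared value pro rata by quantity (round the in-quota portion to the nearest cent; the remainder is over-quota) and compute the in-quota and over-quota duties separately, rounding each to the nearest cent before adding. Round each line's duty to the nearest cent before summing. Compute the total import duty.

Line 1 (6589.58, Junova, 3,566 liters, €729,247.00):
Base rate for 6589.58 is €2.72/liter.
Origin Junova is the FTA partner but 6589.58 is not on the preference list; base rate stands.
Duty = 3,566 × €2.72 = €9,699.52.
Line 2 (4772.47, Caseth, 8,571 m², €847,414.77):
Code 4772.47 is under a tariff-rate quota (threshold 2,873 m²). In-quota: 2,873 m² at 1.5%; over-quota: 5,698 m² at 17.5%.
Pro-rata value split: in-quota = €847,414.77 × 2,873/8,571 = €284,053.51; over-quota = €847,414.77 − €284,053.51 = €563,361.26.
In-quota duty = €284,053.51 × 1.5% = €4,260.80. Over-quota duty = €563,361.26 × 17.5% = €98,588.22.
Line duty = €4,260.80 + €98,588.22 = €102,849.02.
Line 3 (1871.21, Karos, 1,433 kg, €139,244.61):
Base rate for 1871.21 is 6%.
Duty = €139,244.61 × 6% = €8,354.68.
Line 4 (8755.62, Junova, 194 units, €10,757.30):
Base rate for 8755.62 is 11%.
Origin Junova qualifies under the Casmark–Junova agreement and 8755.62 is covered: preferential rate 1% applies instead.
The additional-duty order on 8755.62 targets Raveth, not Junova; it does not apply.
Duty = €10,757.30 × 1% = €107.57.
Total = €9,699.52 + €102,849.02 + €8,354.68 + €107.57 = €121,010.79.

€121,010.79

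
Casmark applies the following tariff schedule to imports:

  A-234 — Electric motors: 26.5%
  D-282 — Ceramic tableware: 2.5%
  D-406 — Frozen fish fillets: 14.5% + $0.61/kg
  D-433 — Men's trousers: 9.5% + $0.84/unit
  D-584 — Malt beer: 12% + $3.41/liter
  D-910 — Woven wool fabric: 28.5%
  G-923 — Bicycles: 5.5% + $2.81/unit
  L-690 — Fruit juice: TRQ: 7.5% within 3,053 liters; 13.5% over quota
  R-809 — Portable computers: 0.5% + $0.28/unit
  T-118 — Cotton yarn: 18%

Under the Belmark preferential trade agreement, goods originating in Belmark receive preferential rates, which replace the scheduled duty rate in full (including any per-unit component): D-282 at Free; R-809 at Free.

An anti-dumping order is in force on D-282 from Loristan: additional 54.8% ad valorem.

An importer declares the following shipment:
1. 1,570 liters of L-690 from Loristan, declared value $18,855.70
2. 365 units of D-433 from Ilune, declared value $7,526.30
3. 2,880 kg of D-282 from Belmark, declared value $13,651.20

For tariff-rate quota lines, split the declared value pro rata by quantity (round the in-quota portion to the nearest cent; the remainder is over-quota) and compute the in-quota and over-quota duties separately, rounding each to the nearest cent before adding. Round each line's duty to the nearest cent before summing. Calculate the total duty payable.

Line 1 (L-690, Loristan, 1,570 liters, $18,855.70):
Code L-690 is under a tariff-rate quota (threshold 3,053 liters). Quantity 1,570 liters is within the quota, so the in-quota rate 7.5% applies to the full value.
Duty = $18,855.70 × 7.5% = $1,414.18.
Line 2 (D-433, Ilune, 365 units, $7,526.30):
Base rate for D-433 is 9.5% + $0.84/unit.
Duty = $7,526.30 × 9.5% + 365 × $0.84 = $1,021.60.
Line 3 (D-282, Belmark, 2,880 kg, $13,651.20):
Base rate for D-282 is 2.5%.
Origin Belmark qualifies under the Casmark–Belmark agreement and D-282 is covered: preferential rate Free applies instead.
The additional-duty order on D-282 targets Loristan, not Belmark; it does not apply.
Duty = $13,651.20 × 0% = $0.00.
Total = $1,414.18 + $1,021.60 + $0.00 = $2,435.78.

$2,435.78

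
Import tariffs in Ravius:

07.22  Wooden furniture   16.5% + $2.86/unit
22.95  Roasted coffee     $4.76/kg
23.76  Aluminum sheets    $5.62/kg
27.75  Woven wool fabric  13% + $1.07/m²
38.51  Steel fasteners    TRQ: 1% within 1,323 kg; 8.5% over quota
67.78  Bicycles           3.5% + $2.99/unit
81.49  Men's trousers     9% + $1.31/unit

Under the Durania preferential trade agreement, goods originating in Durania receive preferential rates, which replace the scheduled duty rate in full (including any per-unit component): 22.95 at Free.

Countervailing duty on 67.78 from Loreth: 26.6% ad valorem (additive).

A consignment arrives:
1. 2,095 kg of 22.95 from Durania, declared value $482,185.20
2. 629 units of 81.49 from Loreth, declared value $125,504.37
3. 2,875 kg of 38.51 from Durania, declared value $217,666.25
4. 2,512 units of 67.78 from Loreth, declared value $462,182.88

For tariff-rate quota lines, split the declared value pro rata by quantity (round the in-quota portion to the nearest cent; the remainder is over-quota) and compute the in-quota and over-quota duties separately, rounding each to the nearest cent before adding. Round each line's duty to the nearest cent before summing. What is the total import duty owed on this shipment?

Line 1 (22.95, Durania, 2,095 kg, $482,185.20):
Base rate for 22.95 is $4.76/kg.
Origin Durania qualifies under the Ravius–Durania agreement and 22.95 is covered: preferential rate Free applies instead.
Duty = $482,185.20 × 0% = $0.00.
Line 2 (81.49, Loreth, 629 units, $125,504.37):
Base rate for 81.49 is 9% + $1.31/unit.
Duty = $125,504.37 × 9% + 629 × $1.31 = $12,119.38.
Line 3 (38.51, Durania, 2,875 kg, $217,666.25):
Code 38.51 is under a tariff-rate quota (threshold 1,323 kg). In-quota: 1,323 kg at 1%; over-quota: 1,552 kg at 8.5%.
Pro-rata value split: in-quota = $217,666.25 × 1,323/2,875 = $100,164.33; over-quota = $217,666.25 − $100,164.33 = $117,501.92.
In-quota duty = $100,164.33 × 1% = $1,001.64. Over-quota duty = $117,501.92 × 8.5% = $9,987.66.
Line duty = $1,001.64 + $9,987.66 = $10,989.30.
Line 4 (67.78, Loreth, 2,512 units, $462,182.88):
Base rate for 67.78 is 3.5% + $2.99/unit.
Additional duty on 67.78 from Loreth: +26.6%. Applied ad valorem rate: 3.5% + 26.6% = 30.1%.
Duty = $462,182.88 × 30.1% + 2,512 × $2.99 = $146,627.93.
Total = $0.00 + $12,119.38 + $10,989.30 + $146,627.93 = $169,736.61.

$169,736.61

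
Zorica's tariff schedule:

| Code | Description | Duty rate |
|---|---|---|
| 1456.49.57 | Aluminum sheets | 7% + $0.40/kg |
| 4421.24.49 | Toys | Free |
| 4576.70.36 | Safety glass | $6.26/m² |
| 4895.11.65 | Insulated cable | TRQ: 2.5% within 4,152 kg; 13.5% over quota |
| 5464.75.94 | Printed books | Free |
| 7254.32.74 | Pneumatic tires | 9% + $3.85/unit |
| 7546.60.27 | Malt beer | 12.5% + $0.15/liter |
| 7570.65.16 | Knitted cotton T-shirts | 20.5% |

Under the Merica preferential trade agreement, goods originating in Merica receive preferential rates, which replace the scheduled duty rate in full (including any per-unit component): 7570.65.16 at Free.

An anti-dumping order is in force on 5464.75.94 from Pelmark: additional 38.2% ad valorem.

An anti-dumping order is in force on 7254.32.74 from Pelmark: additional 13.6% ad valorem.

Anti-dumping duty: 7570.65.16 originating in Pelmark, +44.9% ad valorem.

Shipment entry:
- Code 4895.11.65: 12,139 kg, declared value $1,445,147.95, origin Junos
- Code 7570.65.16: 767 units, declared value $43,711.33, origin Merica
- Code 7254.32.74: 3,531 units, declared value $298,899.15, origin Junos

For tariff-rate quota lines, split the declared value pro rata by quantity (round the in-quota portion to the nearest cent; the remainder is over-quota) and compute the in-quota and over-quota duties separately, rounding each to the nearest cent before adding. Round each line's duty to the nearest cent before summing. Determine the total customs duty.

$181,217.73

Line 1 (4895.11.65, Junos, 12,139 kg, $1,445,147.95):
Code 4895.11.65 is under a tariff-rate quota (threshold 4,152 kg). In-quota: 4,152 kg at 2.5%; over-quota: 7,987 kg at 13.5%.
Pro-rata value split: in-quota = $1,445,147.95 × 4,152/12,139 = $494,295.60; over-quota = $1,445,147.95 − $494,295.60 = $950,852.35.
In-quota duty = $494,295.60 × 2.5% = $12,357.39. Over-quota duty = $950,852.35 × 13.5% = $128,365.07.
Line duty = $12,357.39 + $128,365.07 = $140,722.46.
Line 2 (7570.65.16, Merica, 767 units, $43,711.33):
Base rate for 7570.65.16 is 20.5%.
Origin Merica qualifies under the Zorica–Merica agreement and 7570.65.16 is covered: preferential rate Free applies instead.
The additional-duty order on 7570.65.16 targets Pelmark, not Merica; it does not apply.
Duty = $43,711.33 × 0% = $0.00.
Line 3 (7254.32.74, Junos, 3,531 units, $298,899.15):
Base rate for 7254.32.74 is 9% + $3.85/unit.
The additional-duty order on 7254.32.74 targets Pelmark, not Junos; it does not apply.
Duty = $298,899.15 × 9% + 3,531 × $3.85 = $40,495.27.
Total = $140,722.46 + $0.00 + $40,495.27 = $181,217.73.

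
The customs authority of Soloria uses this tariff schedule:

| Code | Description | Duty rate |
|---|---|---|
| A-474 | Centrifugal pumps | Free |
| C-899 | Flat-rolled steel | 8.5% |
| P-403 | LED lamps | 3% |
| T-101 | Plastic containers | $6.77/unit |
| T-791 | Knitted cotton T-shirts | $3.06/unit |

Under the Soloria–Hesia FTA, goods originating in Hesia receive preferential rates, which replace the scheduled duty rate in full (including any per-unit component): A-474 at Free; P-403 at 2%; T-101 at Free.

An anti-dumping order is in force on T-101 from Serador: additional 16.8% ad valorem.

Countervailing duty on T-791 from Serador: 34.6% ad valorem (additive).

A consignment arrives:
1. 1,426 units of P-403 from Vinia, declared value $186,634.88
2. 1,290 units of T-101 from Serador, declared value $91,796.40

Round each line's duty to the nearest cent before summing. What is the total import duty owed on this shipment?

Line 1 (P-403, Vinia, 1,426 units, $186,634.88):
Base rate for P-403 is 3%.
P-403 has an FTA preferential rate, but origin Vinia is not Hesia; base rate stands.
Duty = $186,634.88 × 3% = $5,599.05.
Line 2 (T-101, Serador, 1,290 units, $91,796.40):
Base rate for T-101 is $6.77/unit.
T-101 has an FTA preferential rate, but origin Serador is not Hesia; base rate stands.
Additional duty on T-101 from Serador: +16.8% ad valorem. Applied ad valorem rate = 16.8%.
Duty = $91,796.40 × 16.8% + 1,290 × $6.77 = $24,155.10.
Total = $5,599.05 + $24,155.10 = $29,754.15.

$29,754.15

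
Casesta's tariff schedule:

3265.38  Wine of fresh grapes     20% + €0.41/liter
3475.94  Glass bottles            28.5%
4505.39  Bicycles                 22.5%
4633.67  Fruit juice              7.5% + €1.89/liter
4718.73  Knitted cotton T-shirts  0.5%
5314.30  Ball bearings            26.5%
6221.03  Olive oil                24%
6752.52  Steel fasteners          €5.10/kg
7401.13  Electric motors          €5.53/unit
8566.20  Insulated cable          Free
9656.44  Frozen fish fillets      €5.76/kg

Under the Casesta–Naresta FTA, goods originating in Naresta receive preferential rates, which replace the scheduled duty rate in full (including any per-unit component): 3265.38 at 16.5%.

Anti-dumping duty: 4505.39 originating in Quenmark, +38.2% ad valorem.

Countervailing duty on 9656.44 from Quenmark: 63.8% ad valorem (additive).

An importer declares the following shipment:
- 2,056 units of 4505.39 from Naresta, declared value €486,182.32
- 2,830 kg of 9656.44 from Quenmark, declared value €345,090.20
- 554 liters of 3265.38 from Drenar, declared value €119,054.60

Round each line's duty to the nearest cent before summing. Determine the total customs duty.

€369,897.43

Line 1 (4505.39, Naresta, 2,056 units, €486,182.32):
Base rate for 4505.39 is 22.5%.
Origin Naresta is the FTA partner but 4505.39 is not on the preference list; base rate stands.
The additional-duty order on 4505.39 targets Quenmark, not Naresta; it does not apply.
Duty = €486,182.32 × 22.5% = €109,391.02.
Line 2 (9656.44, Quenmark, 2,830 kg, €345,090.20):
Base rate for 9656.44 is €5.76/kg.
Additional duty on 9656.44 from Quenmark: +63.8% ad valorem. Applied ad valorem rate = 63.8%.
Duty = €345,090.20 × 63.8% + 2,830 × €5.76 = €236,468.35.
Line 3 (3265.38, Drenar, 554 liters, €119,054.60):
Base rate for 3265.38 is 20% + €0.41/liter.
3265.38 has an FTA preferential rate, but origin Drenar is not Naresta; base rate stands.
Duty = €119,054.60 × 20% + 554 × €0.41 = €24,038.06.
Total = €109,391.02 + €236,468.35 + €24,038.06 = €369,897.43.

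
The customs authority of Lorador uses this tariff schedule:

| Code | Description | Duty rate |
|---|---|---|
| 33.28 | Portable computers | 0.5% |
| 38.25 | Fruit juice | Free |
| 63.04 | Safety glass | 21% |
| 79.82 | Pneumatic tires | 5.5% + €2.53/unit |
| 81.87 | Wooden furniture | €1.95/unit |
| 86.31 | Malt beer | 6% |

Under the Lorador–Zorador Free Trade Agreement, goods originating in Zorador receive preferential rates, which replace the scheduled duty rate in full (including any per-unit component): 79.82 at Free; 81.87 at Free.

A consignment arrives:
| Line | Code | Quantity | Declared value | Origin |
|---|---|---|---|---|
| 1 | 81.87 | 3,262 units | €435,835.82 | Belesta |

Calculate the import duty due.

Line 1 (81.87, Belesta, 3,262 units, €435,835.82):
Base rate for 81.87 is €1.95/unit.
81.87 has an FTA preferential rate, but origin Belesta is not Zorador; base rate stands.
Duty = 3,262 × €1.95 = €6,360.90.

€6,360.90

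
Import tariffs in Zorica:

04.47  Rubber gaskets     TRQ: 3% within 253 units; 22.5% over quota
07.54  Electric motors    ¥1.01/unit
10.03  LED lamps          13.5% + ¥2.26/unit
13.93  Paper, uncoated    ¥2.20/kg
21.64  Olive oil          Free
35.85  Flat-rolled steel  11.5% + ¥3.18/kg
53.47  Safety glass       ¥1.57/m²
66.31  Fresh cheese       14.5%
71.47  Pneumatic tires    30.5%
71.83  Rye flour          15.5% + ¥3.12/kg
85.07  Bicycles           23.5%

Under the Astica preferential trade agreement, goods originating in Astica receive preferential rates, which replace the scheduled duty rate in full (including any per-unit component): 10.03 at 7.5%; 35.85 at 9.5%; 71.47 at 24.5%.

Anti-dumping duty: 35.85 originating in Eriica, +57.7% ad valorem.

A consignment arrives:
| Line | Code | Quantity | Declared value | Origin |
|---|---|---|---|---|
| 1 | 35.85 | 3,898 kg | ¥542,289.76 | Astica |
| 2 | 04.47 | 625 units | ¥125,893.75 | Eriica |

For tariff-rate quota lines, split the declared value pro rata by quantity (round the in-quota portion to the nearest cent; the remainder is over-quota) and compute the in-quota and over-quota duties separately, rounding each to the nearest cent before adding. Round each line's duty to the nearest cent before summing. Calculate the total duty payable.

¥69,906.07

Line 1 (35.85, Astica, 3,898 kg, ¥542,289.76):
Base rate for 35.85 is 11.5% + ¥3.18/kg.
Origin Astica qualifies under the Zorica–Astica agreement and 35.85 is covered: preferential rate 9.5% applies instead.
The additional-duty order on 35.85 targets Eriica, not Astica; it does not apply.
Duty = ¥542,289.76 × 9.5% = ¥51,517.53.
Line 2 (04.47, Eriica, 625 units, ¥125,893.75):
Code 04.47 is under a tariff-rate quota (threshold 253 units). In-quota: 253 units at 3%; over-quota: 372 units at 22.5%.
Pro-rata value split: in-quota = ¥125,893.75 × 253/625 = ¥50,961.79; over-quota = ¥125,893.75 − ¥50,961.79 = ¥74,931.96.
In-quota duty = ¥50,961.79 × 3% = ¥1,528.85. Over-quota duty = ¥74,931.96 × 22.5% = ¥16,859.69.
Line duty = ¥1,528.85 + ¥16,859.69 = ¥18,388.54.
Total = ¥51,517.53 + ¥18,388.54 = ¥69,906.07.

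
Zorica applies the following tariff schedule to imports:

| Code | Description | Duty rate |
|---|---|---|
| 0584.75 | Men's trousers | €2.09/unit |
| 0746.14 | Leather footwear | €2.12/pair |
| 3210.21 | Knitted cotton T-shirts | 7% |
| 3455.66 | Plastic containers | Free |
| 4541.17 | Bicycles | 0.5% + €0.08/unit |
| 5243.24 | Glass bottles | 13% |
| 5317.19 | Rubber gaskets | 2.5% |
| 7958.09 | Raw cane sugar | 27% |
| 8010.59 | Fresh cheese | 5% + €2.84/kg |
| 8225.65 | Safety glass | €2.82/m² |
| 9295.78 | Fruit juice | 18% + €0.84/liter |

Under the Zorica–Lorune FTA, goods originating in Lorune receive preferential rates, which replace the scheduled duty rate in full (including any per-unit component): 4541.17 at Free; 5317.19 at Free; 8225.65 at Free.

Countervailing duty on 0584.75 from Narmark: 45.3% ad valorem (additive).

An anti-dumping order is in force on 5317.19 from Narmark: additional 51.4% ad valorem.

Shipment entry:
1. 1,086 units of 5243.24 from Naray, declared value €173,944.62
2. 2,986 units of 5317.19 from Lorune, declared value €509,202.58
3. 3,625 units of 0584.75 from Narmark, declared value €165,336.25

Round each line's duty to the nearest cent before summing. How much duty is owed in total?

€105,086.37

Line 1 (5243.24, Naray, 1,086 units, €173,944.62):
Base rate for 5243.24 is 13%.
Duty = €173,944.62 × 13% = €22,612.80.
Line 2 (5317.19, Lorune, 2,986 units, €509,202.58):
Base rate for 5317.19 is 2.5%.
Origin Lorune qualifies under the Zorica–Lorune agreement and 5317.19 is covered: preferential rate Free applies instead.
The additional-duty order on 5317.19 targets Narmark, not Lorune; it does not apply.
Duty = €509,202.58 × 0% = €0.00.
Line 3 (0584.75, Narmark, 3,625 units, €165,336.25):
Base rate for 0584.75 is €2.09/unit.
Additional duty on 0584.75 from Narmark: +45.3% ad valorem. Applied ad valorem rate = 45.3%.
Duty = €165,336.25 × 45.3% + 3,625 × €2.09 = €82,473.57.
Total = €22,612.80 + €0.00 + €82,473.57 = €105,086.37.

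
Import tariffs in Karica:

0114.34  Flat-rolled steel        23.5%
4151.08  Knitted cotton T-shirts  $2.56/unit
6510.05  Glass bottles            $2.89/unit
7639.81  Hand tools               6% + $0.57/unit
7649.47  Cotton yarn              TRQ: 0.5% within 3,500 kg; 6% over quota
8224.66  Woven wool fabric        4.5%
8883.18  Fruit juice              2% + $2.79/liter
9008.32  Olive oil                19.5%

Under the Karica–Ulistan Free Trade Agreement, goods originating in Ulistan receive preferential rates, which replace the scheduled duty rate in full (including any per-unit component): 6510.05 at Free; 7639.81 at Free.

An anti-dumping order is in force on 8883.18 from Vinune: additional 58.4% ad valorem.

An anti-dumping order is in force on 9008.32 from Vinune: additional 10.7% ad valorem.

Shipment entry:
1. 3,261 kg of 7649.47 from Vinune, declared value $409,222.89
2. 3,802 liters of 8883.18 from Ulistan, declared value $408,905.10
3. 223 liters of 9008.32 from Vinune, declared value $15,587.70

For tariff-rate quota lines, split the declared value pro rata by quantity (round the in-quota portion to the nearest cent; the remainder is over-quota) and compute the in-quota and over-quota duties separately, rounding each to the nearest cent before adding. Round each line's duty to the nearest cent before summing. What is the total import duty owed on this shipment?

Line 1 (7649.47, Vinune, 3,261 kg, $409,222.89):
Code 7649.47 is under a tariff-rate quota (threshold 3,500 kg). Quantity 3,261 kg is within the quota, so the in-quota rate 0.5% applies to the full value.
Duty = $409,222.89 × 0.5% = $2,046.11.
Line 2 (8883.18, Ulistan, 3,802 liters, $408,905.10):
Base rate for 8883.18 is 2% + $2.79/liter.
Origin Ulistan is the FTA partner but 8883.18 is not on the preference list; base rate stands.
The additional-duty order on 8883.18 targets Vinune, not Ulistan; it does not apply.
Duty = $408,905.10 × 2% + 3,802 × $2.79 = $18,785.68.
Line 3 (9008.32, Vinune, 223 liters, $15,587.70):
Base rate for 9008.32 is 19.5%.
Additional duty on 9008.32 from Vinune: +10.7%. Applied ad valorem rate: 19.5% + 10.7% = 30.2%.
Duty = $15,587.70 × 30.2% = $4,707.49.
Total = $2,046.11 + $18,785.68 + $4,707.49 = $25,539.28.

$25,539.28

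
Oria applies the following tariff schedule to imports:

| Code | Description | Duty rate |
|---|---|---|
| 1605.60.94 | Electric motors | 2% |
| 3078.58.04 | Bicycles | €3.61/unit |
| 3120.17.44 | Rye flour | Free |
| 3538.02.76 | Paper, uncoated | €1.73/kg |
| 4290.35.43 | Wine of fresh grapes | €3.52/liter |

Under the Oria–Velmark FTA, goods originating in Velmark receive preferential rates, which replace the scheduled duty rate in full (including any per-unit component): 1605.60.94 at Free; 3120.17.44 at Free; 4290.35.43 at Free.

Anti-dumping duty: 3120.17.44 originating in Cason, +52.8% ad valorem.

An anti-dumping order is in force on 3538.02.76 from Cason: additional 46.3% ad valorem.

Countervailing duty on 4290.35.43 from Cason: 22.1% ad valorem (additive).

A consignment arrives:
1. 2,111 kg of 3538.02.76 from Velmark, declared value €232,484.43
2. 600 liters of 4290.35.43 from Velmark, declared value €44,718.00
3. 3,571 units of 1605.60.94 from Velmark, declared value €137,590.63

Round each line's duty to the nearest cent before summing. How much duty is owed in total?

Line 1 (3538.02.76, Velmark, 2,111 kg, €232,484.43):
Base rate for 3538.02.76 is €1.73/kg.
Origin Velmark is the FTA partner but 3538.02.76 is not on the preference list; base rate stands.
The additional-duty order on 3538.02.76 targets Cason, not Velmark; it does not apply.
Duty = 2,111 × €1.73 = €3,652.03.
Line 2 (4290.35.43, Velmark, 600 liters, €44,718.00):
Base rate for 4290.35.43 is €3.52/liter.
Origin Velmark qualifies under the Oria–Velmark agreement and 4290.35.43 is covered: preferential rate Free applies instead.
The additional-duty order on 4290.35.43 targets Cason, not Velmark; it does not apply.
Duty = €44,718.00 × 0% = €0.00.
Line 3 (1605.60.94, Velmark, 3,571 units, €137,590.63):
Base rate for 1605.60.94 is 2%.
Origin Velmark qualifies under the Oria–Velmark agreement and 1605.60.94 is covered: preferential rate Free applies instead.
Duty = €137,590.63 × 0% = €0.00.
Total = €3,652.03 + €0.00 + €0.00 = €3,652.03.

€3,652.03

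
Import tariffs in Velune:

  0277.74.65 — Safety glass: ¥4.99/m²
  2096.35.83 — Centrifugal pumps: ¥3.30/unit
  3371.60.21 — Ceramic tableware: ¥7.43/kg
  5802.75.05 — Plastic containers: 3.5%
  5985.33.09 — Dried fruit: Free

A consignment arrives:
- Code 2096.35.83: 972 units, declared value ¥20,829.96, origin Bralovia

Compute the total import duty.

¥3,207.60

Line 1 (2096.35.83, Bralovia, 972 units, ¥20,829.96):
Base rate for 2096.35.83 is ¥3.30/unit.
Duty = 972 × ¥3.30 = ¥3,207.60.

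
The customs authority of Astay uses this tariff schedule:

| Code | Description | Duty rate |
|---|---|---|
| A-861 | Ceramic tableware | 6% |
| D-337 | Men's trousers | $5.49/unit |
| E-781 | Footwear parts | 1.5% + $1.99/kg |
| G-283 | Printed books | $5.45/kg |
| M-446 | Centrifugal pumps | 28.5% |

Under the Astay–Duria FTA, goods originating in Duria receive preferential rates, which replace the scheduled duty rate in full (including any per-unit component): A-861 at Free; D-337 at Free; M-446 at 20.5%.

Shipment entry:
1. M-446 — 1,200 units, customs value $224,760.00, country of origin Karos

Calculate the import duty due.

$64,056.60

Line 1 (M-446, Karos, 1,200 units, $224,760.00):
Base rate for M-446 is 28.5%.
M-446 has an FTA preferential rate, but origin Karos is not Duria; base rate stands.
Duty = $224,760.00 × 28.5% = $64,056.60.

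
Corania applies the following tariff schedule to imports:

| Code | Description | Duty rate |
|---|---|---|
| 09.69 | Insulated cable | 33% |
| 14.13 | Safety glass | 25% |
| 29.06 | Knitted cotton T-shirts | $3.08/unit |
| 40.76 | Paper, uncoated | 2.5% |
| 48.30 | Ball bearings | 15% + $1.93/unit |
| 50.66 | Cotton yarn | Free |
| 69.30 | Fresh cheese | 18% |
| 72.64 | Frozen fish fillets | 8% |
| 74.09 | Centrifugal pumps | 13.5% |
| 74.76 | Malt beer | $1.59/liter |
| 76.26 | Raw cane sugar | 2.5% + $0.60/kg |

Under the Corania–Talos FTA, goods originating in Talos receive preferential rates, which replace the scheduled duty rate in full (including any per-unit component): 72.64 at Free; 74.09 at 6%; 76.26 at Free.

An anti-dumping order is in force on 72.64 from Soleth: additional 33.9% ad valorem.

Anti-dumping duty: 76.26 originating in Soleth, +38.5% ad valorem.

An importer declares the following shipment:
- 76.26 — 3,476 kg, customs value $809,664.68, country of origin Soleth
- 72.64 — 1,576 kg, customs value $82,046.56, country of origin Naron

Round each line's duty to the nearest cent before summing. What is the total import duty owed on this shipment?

Line 1 (76.26, Soleth, 3,476 kg, $809,664.68):
Base rate for 76.26 is 2.5% + $0.60/kg.
76.26 has an FTA preferential rate, but origin Soleth is not Talos; base rate stands.
Additional duty on 76.26 from Soleth: +38.5%. Applied ad valorem rate: 2.5% + 38.5% = 41%.
Duty = $809,664.68 × 41% + 3,476 × $0.60 = $334,048.12.
Line 2 (72.64, Naron, 1,576 kg, $82,046.56):
Base rate for 72.64 is 8%.
72.64 has an FTA preferential rate, but origin Naron is not Talos; base rate stands.
The additional-duty order on 72.64 targets Soleth, not Naron; it does not apply.
Duty = $82,046.56 × 8% = $6,563.72.
Total = $334,048.12 + $6,563.72 = $340,611.84.

$340,611.84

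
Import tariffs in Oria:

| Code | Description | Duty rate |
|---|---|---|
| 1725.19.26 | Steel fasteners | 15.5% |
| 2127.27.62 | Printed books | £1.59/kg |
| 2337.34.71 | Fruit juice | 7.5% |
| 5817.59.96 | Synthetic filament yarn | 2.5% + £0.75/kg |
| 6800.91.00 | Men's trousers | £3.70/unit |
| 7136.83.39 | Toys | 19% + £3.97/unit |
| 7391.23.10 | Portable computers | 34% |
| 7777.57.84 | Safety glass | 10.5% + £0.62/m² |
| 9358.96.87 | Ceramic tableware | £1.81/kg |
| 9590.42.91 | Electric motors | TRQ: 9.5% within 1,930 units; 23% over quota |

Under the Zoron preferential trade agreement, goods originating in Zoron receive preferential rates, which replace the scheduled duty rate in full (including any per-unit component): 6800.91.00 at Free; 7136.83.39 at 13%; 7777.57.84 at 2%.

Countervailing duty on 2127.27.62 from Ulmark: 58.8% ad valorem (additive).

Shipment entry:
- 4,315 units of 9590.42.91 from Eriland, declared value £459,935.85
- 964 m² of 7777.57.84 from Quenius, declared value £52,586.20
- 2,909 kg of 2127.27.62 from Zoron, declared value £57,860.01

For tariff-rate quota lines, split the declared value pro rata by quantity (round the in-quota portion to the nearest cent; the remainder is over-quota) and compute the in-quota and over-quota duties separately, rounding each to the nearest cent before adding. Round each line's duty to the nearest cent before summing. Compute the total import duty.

£88,757.76

Line 1 (9590.42.91, Eriland, 4,315 units, £459,935.85):
Code 9590.42.91 is under a tariff-rate quota (threshold 1,930 units). In-quota: 1,930 units at 9.5%; over-quota: 2,385 units at 23%.
Pro-rata value split: in-quota = £459,935.85 × 1,930/4,315 = £205,718.70; over-quota = £459,935.85 − £205,718.70 = £254,217.15.
In-quota duty = £205,718.70 × 9.5% = £19,543.28. Over-quota duty = £254,217.15 × 23% = £58,469.94.
Line duty = £19,543.28 + £58,469.94 = £78,013.22.
Line 2 (7777.57.84, Quenius, 964 m², £52,586.20):
Base rate for 7777.57.84 is 10.5% + £0.62/m².
7777.57.84 has an FTA preferential rate, but origin Quenius is not Zoron; base rate stands.
Duty = £52,586.20 × 10.5% + 964 × £0.62 = £6,119.23.
Line 3 (2127.27.62, Zoron, 2,909 kg, £57,860.01):
Base rate for 2127.27.62 is £1.59/kg.
Origin Zoron is the FTA partner but 2127.27.62 is not on the preference list; base rate stands.
The additional-duty order on 2127.27.62 targets Ulmark, not Zoron; it does not apply.
Duty = 2,909 × £1.59 = £4,625.31.
Total = £78,013.22 + £6,119.23 + £4,625.31 = £88,757.76.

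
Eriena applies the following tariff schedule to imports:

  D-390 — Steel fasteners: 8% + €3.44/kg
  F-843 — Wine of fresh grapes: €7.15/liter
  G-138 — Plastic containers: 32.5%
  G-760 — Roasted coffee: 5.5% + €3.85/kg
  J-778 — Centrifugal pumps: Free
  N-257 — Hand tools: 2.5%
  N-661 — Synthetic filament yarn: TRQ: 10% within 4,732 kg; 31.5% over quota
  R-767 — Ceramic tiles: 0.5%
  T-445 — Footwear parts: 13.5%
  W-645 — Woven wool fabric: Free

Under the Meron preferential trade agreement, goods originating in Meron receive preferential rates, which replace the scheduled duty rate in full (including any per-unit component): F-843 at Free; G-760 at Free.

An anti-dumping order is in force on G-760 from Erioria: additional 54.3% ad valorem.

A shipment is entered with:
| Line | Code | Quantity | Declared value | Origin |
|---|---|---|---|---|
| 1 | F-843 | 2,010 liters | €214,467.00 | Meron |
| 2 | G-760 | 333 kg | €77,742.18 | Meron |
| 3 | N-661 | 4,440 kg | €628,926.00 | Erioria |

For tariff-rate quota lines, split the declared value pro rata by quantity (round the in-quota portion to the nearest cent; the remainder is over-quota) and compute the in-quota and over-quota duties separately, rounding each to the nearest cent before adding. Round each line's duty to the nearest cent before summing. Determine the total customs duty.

€62,892.60

Line 1 (F-843, Meron, 2,010 liters, €214,467.00):
Base rate for F-843 is €7.15/liter.
Origin Meron qualifies under the Eriena–Meron agreement and F-843 is covered: preferential rate Free applies instead.
Duty = €214,467.00 × 0% = €0.00.
Line 2 (G-760, Meron, 333 kg, €77,742.18):
Base rate for G-760 is 5.5% + €3.85/kg.
Origin Meron qualifies under the Eriena–Meron agreement and G-760 is covered: preferential rate Free applies instead.
The additional-duty order on G-760 targets Erioria, not Meron; it does not apply.
Duty = €77,742.18 × 0% = €0.00.
Line 3 (N-661, Erioria, 4,440 kg, €628,926.00):
Code N-661 is under a tariff-rate quota (threshold 4,732 kg). Quantity 4,440 kg is within the quota, so the in-quota rate 10% applies to the full value.
Duty = €628,926.00 × 10% = €62,892.60.
Total = €0.00 + €0.00 + €62,892.60 = €62,892.60.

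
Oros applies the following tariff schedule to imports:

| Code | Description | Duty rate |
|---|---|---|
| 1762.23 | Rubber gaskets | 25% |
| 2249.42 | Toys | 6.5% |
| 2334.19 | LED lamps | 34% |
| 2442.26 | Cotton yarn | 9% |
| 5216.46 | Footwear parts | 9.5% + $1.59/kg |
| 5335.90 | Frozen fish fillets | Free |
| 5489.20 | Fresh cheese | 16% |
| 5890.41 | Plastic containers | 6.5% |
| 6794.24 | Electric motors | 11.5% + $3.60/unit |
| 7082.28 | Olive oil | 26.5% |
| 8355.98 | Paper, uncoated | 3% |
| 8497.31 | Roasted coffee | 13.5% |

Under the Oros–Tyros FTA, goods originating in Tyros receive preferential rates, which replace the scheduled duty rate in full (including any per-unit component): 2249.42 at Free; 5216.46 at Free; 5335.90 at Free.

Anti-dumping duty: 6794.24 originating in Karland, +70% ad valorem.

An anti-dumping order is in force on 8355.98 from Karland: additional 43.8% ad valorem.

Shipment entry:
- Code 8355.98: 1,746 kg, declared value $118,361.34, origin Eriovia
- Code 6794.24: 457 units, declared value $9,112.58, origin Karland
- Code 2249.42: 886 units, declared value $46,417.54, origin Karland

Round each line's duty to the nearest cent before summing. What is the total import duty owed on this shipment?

$15,639.93

Line 1 (8355.98, Eriovia, 1,746 kg, $118,361.34):
Base rate for 8355.98 is 3%.
The additional-duty order on 8355.98 targets Karland, not Eriovia; it does not apply.
Duty = $118,361.34 × 3% = $3,550.84.
Line 2 (6794.24, Karland, 457 units, $9,112.58):
Base rate for 6794.24 is 11.5% + $3.60/unit.
Additional duty on 6794.24 from Karland: +70%. Applied ad valorem rate: 11.5% + 70% = 81.5%.
Duty = $9,112.58 × 81.5% + 457 × $3.60 = $9,071.95.
Line 3 (2249.42, Karland, 886 units, $46,417.54):
Base rate for 2249.42 is 6.5%.
2249.42 has an FTA preferential rate, but origin Karland is not Tyros; base rate stands.
Duty = $46,417.54 × 6.5% = $3,017.14.
Total = $3,550.84 + $9,071.95 + $3,017.14 = $15,639.93.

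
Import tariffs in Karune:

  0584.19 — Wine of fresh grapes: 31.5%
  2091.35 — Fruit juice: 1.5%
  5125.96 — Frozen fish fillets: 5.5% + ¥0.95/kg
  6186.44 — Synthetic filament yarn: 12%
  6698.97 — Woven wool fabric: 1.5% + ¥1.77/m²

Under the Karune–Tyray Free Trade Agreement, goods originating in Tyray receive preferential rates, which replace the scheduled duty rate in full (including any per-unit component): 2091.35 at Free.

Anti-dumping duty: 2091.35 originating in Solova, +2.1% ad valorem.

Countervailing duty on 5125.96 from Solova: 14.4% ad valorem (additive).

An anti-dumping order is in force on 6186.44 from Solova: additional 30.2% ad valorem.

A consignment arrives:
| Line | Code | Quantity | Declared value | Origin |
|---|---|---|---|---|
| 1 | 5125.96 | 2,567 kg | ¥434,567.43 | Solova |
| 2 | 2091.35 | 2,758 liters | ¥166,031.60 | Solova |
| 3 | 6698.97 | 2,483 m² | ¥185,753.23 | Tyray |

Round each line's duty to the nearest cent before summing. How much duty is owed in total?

Line 1 (5125.96, Solova, 2,567 kg, ¥434,567.43):
Base rate for 5125.96 is 5.5% + ¥0.95/kg.
Additional duty on 5125.96 from Solova: +14.4%. Applied ad valorem rate: 5.5% + 14.4% = 19.9%.
Duty = ¥434,567.43 × 19.9% + 2,567 × ¥0.95 = ¥88,917.57.
Line 2 (2091.35, Solova, 2,758 liters, ¥166,031.60):
Base rate for 2091.35 is 1.5%.
2091.35 has an FTA preferential rate, but origin Solova is not Tyray; base rate stands.
Additional duty on 2091.35 from Solova: +2.1%. Applied ad valorem rate: 1.5% + 2.1% = 3.6%.
Duty = ¥166,031.60 × 3.6% = ¥5,977.14.
Line 3 (6698.97, Tyray, 2,483 m², ¥185,753.23):
Base rate for 6698.97 is 1.5% + ¥1.77/m².
Origin Tyray is the FTA partner but 6698.97 is not on the preference list; base rate stands.
Duty = ¥185,753.23 × 1.5% + 2,483 × ¥1.77 = ¥7,181.21.
Total = ¥88,917.57 + ¥5,977.14 + ¥7,181.21 = ¥102,075.92.

¥102,075.92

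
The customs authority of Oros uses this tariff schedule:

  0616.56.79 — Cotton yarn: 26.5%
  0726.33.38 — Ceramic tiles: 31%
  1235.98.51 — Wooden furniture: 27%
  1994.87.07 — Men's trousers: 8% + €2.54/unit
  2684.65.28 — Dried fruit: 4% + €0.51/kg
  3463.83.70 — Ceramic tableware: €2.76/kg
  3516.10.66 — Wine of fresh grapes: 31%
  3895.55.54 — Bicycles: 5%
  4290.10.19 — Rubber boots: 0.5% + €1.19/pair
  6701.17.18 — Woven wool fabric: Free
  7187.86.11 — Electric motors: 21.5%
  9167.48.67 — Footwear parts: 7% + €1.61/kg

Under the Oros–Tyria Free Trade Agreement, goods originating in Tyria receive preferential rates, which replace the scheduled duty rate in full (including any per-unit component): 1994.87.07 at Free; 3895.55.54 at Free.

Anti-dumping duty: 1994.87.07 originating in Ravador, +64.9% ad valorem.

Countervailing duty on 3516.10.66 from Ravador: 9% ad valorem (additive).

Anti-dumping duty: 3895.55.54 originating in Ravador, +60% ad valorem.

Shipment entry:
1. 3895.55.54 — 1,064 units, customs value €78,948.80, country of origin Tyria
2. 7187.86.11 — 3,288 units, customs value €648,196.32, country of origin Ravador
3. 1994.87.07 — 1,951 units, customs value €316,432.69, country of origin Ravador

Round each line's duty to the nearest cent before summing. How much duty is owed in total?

€374,997.18

Line 1 (3895.55.54, Tyria, 1,064 units, €78,948.80):
Base rate for 3895.55.54 is 5%.
Origin Tyria qualifies under the Oros–Tyria agreement and 3895.55.54 is covered: preferential rate Free applies instead.
The additional-duty order on 3895.55.54 targets Ravador, not Tyria; it does not apply.
Duty = €78,948.80 × 0% = €0.00.
Line 2 (7187.86.11, Ravador, 3,288 units, €648,196.32):
Base rate for 7187.86.11 is 21.5%.
Duty = €648,196.32 × 21.5% = €139,362.21.
Line 3 (1994.87.07, Ravador, 1,951 units, €316,432.69):
Base rate for 1994.87.07 is 8% + €2.54/unit.
1994.87.07 has an FTA preferential rate, but origin Ravador is not Tyria; base rate stands.
Additional duty on 1994.87.07 from Ravador: +64.9%. Applied ad valorem rate: 8% + 64.9% = 72.9%.
Duty = €316,432.69 × 72.9% + 1,951 × €2.54 = €235,634.97.
Total = €0.00 + €139,362.21 + €235,634.97 = €374,997.18.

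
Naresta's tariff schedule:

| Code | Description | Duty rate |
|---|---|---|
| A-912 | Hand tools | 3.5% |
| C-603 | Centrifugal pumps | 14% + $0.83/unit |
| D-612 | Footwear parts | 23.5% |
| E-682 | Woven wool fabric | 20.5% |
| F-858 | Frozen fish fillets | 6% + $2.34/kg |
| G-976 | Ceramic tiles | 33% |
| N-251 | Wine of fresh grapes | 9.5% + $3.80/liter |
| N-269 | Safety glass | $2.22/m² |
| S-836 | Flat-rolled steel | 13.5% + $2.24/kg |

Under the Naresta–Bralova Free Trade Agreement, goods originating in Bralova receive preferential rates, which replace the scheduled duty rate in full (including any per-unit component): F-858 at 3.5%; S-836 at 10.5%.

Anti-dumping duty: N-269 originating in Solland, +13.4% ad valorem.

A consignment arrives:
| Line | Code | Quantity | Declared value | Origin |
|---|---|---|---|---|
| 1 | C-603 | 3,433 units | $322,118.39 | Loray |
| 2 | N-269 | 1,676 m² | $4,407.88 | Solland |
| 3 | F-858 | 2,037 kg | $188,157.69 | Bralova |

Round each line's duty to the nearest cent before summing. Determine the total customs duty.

Line 1 (C-603, Loray, 3,433 units, $322,118.39):
Base rate for C-603 is 14% + $0.83/unit.
Duty = $322,118.39 × 14% + 3,433 × $0.83 = $47,945.96.
Line 2 (N-269, Solland, 1,676 m², $4,407.88):
Base rate for N-269 is $2.22/m².
Additional duty on N-269 from Solland: +13.4% ad valorem. Applied ad valorem rate = 13.4%.
Duty = $4,407.88 × 13.4% + 1,676 × $2.22 = $4,311.38.
Line 3 (F-858, Bralova, 2,037 kg, $188,157.69):
Base rate for F-858 is 6% + $2.34/kg.
Origin Bralova qualifies under the Naresta–Bralova agreement and F-858 is covered: preferential rate 3.5% applies instead.
Duty = $188,157.69 × 3.5% = $6,585.52.
Total = $47,945.96 + $4,311.38 + $6,585.52 = $58,842.86.

$58,842.86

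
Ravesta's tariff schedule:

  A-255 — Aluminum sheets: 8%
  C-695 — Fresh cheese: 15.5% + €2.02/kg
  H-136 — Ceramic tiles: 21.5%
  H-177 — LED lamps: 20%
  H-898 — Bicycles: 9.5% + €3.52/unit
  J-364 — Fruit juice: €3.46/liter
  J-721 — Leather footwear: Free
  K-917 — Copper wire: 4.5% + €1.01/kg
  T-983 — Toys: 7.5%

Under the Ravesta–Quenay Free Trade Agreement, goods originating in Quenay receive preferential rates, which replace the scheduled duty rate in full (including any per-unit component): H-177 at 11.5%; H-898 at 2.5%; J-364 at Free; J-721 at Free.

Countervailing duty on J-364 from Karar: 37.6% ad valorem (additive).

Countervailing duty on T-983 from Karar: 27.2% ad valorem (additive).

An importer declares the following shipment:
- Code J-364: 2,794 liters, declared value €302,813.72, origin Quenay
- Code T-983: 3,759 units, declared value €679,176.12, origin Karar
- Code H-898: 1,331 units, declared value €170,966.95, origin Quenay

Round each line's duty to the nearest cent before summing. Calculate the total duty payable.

Line 1 (J-364, Quenay, 2,794 liters, €302,813.72):
Base rate for J-364 is €3.46/liter.
Origin Quenay qualifies under the Ravesta–Quenay agreement and J-364 is covered: preferential rate Free applies instead.
The additional-duty order on J-364 targets Karar, not Quenay; it does not apply.
Duty = €302,813.72 × 0% = €0.00.
Line 2 (T-983, Karar, 3,759 units, €679,176.12):
Base rate for T-983 is 7.5%.
Additional duty on T-983 from Karar: +27.2%. Applied ad valorem rate: 7.5% + 27.2% = 34.7%.
Duty = €679,176.12 × 34.7% = €235,674.11.
Line 3 (H-898, Quenay, 1,331 units, €170,966.95):
Base rate for H-898 is 9.5% + €3.52/unit.
Origin Quenay qualifies under the Ravesta–Quenay agreement and H-898 is covered: preferential rate 2.5% applies instead.
Duty = €170,966.95 × 2.5% = €4,274.17.
Total = €0.00 + €235,674.11 + €4,274.17 = €239,948.28.

€239,948.28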